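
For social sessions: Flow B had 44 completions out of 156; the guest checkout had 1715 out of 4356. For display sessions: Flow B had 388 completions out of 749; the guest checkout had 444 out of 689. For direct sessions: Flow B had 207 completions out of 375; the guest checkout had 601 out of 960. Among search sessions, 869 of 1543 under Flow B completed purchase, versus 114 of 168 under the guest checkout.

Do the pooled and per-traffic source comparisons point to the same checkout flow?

No

Social: Flow B 44/156 = 28.2%, the guest checkout 1715/4356 = 39.4% → the guest checkout
Display: Flow B 388/749 = 51.8%, the guest checkout 444/689 = 64.4% → the guest checkout
Direct: Flow B 207/375 = 55.2%, the guest checkout 601/960 = 62.6% → the guest checkout
Search: Flow B 869/1543 = 56.3%, the guest checkout 114/168 = 67.9% → the guest checkout
Overall: Flow B 1508/2823 = 53.4%, the guest checkout 2874/6173 = 46.6% → Flow B
The guest checkout wins each traffic group but Flow B wins overall — the comparison reverses. The guest checkout's sessions skew toward social, which has a lower base rate.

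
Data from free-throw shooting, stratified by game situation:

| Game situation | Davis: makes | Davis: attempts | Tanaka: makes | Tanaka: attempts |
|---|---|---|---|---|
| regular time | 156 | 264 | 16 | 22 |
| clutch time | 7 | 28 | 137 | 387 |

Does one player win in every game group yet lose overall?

Regular time: Davis 156/264 = 59.1%, Tanaka 16/22 = 72.7% → Tanaka
Clutch time: Davis 7/28 = 25.0%, Tanaka 137/387 = 35.4% → Tanaka
Overall: Davis 163/292 = 55.8%, Tanaka 153/409 = 37.4% → Davis
Tanaka wins each game group but Davis wins overall — the comparison reverses. Tanaka's attempts skew toward clutch time, which has a lower base rate.

Yes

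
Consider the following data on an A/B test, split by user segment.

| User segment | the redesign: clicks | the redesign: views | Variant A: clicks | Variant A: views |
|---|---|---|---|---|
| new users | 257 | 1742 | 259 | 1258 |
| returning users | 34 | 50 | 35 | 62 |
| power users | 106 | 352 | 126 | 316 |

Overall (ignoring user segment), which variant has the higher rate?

Variant A

New users: the redesign 257/1742 = 14.8%, Variant A 259/1258 = 20.6% → Variant A
Returning users: the redesign 34/50 = 68.0%, Variant A 35/62 = 56.5% → the redesign
Power users: the redesign 106/352 = 30.1%, Variant A 126/316 = 39.9% → Variant A
Overall: the redesign 397/2144 = 18.5%, Variant A 420/1636 = 25.7% → Variant A
(Neither sweeps every user group, but Variant A has the higher pooled rate.)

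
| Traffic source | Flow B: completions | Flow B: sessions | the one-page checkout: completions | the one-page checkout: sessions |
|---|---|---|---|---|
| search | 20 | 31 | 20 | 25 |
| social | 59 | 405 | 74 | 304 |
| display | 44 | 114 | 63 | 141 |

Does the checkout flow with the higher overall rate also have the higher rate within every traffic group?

Yes

Search: Flow B 20/31 = 64.5%, the one-page checkout 20/25 = 80.0% → the one-page checkout
Social: Flow B 59/405 = 14.6%, the one-page checkout 74/304 = 24.3% → the one-page checkout
Display: Flow B 44/114 = 38.6%, the one-page checkout 63/141 = 44.7% → the one-page checkout
Overall: Flow B 123/550 = 22.4%, the one-page checkout 157/470 = 33.4% → the one-page checkout
The one-page checkout wins overall and in every traffic group — no reversal.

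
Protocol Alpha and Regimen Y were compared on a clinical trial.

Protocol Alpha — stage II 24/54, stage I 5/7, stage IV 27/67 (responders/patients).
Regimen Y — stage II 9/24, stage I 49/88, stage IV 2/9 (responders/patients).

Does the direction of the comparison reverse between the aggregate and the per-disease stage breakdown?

Yes

Stage II: Protocol Alpha 24/54 = 44.4%, Regimen Y 9/24 = 37.5% → Protocol Alpha
Stage I: Protocol Alpha 5/7 = 71.4%, Regimen Y 49/88 = 55.7% → Protocol Alpha
Stage IV: Protocol Alpha 27/67 = 40.3%, Regimen Y 2/9 = 22.2% → Protocol Alpha
Overall: Protocol Alpha 56/128 = 43.8%, Regimen Y 60/121 = 49.6% → Regimen Y
Protocol Alpha wins each disease group but Regimen Y wins overall — the comparison reverses. Protocol Alpha's patients skew toward stage IV, which has a lower base rate.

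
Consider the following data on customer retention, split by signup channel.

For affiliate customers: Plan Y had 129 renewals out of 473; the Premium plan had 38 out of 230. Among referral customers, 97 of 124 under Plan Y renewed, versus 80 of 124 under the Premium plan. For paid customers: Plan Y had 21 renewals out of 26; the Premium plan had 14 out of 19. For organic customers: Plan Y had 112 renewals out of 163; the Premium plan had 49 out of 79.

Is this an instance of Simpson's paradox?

No

Affiliate: Plan Y 129/473 = 27.3%, the Premium plan 38/230 = 16.5% → Plan Y
Referral: Plan Y 97/124 = 78.2%, the Premium plan 80/124 = 64.5% → Plan Y
Paid: Plan Y 21/26 = 80.8%, the Premium plan 14/19 = 73.7% → Plan Y
Organic: Plan Y 112/163 = 68.7%, the Premium plan 49/79 = 62.0% → Plan Y
Overall: Plan Y 359/786 = 45.7%, the Premium plan 181/452 = 40.0% → Plan Y
Plan Y wins overall and in every signup group — no reversal.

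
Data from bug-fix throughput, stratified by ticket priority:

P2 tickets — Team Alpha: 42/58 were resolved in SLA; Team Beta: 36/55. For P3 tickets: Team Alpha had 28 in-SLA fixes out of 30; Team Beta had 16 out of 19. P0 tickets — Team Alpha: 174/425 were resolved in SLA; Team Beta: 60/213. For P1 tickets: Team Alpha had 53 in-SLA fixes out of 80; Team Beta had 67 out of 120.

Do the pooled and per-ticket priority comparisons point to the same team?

P2: Team Alpha 42/58 = 72.4%, Team Beta 36/55 = 65.5% → Team Alpha
P3: Team Alpha 28/30 = 93.3%, Team Beta 16/19 = 84.2% → Team Alpha
P0: Team Alpha 174/425 = 40.9%, Team Beta 60/213 = 28.2% → Team Alpha
P1: Team Alpha 53/80 = 66.2%, Team Beta 67/120 = 55.8% → Team Alpha
Overall: Team Alpha 297/593 = 50.1%, Team Beta 179/407 = 44.0% → Team Alpha
Team Alpha wins overall and in every ticket group — no reversal.

Yes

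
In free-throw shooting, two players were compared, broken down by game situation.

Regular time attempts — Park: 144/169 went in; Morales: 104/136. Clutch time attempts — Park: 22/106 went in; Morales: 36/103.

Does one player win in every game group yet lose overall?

Regular time: Park 144/169 = 85.2%, Morales 104/136 = 76.5% → Park
Clutch time: Park 22/106 = 20.8%, Morales 36/103 = 35.0% → Morales
Overall: Park 166/275 = 60.4%, Morales 140/239 = 58.6% → Park
Neither sweeps: Park wins 1 of 2 groups, Morales wins 1. Park wins overall but not every group — no Simpson reversal.

No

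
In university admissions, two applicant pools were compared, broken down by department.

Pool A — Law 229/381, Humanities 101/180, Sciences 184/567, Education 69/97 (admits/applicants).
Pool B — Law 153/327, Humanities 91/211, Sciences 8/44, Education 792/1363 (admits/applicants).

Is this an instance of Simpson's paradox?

Law: Pool A 229/381 = 60.1%, Pool B 153/327 = 46.8% → Pool A
Humanities: Pool A 101/180 = 56.1%, Pool B 91/211 = 43.1% → Pool A
Sciences: Pool A 184/567 = 32.5%, Pool B 8/44 = 18.2% → Pool A
Education: Pool A 69/97 = 71.1%, Pool B 792/1363 = 58.1% → Pool A
Overall: Pool A 583/1225 = 47.6%, Pool B 1044/1945 = 53.7% → Pool B
Pool A wins each department group but Pool B wins overall — the comparison reverses. Pool A's applicants skew toward Sciences, which has a lower base rate.

Yes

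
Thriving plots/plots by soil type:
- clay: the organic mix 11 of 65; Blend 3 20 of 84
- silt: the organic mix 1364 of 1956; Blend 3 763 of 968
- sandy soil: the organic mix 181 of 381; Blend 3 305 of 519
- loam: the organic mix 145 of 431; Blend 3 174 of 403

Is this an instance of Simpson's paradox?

No

Clay: the organic mix 11/65 = 16.9%, Blend 3 20/84 = 23.8% → Blend 3
Silt: the organic mix 1364/1956 = 69.7%, Blend 3 763/968 = 78.8% → Blend 3
Sandy soil: the organic mix 181/381 = 47.5%, Blend 3 305/519 = 58.8% → Blend 3
Loam: the organic mix 145/431 = 33.6%, Blend 3 174/403 = 43.2% → Blend 3
Overall: the organic mix 1701/2833 = 60.0%, Blend 3 1262/1974 = 63.9% → Blend 3
Blend 3 wins overall and in every soil group — no reversal.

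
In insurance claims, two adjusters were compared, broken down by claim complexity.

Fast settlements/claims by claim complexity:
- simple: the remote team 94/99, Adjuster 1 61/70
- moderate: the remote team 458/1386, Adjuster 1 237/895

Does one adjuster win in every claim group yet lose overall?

No

Simple: the remote team 94/99 = 94.9%, Adjuster 1 61/70 = 87.1% → the remote team
Moderate: the remote team 458/1386 = 33.0%, Adjuster 1 237/895 = 26.5% → the remote team
Overall: the remote team 552/1485 = 37.2%, Adjuster 1 298/965 = 30.9% → the remote team
The remote team wins overall and in every claim group — no reversal.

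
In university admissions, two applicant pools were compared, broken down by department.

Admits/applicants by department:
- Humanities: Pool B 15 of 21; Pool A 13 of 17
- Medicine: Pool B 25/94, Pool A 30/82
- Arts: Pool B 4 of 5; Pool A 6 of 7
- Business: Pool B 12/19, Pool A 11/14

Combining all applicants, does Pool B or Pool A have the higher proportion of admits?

Humanities: Pool B 15/21 = 71.4%, Pool A 13/17 = 76.5% → Pool A
Medicine: Pool B 25/94 = 26.6%, Pool A 30/82 = 36.6% → Pool A
Arts: Pool B 4/5 = 80.0%, Pool A 6/7 = 85.7% → Pool A
Business: Pool B 12/19 = 63.2%, Pool A 11/14 = 78.6% → Pool A
Overall: Pool B 56/139 = 40.3%, Pool A 60/120 = 50.0% → Pool A

Pool A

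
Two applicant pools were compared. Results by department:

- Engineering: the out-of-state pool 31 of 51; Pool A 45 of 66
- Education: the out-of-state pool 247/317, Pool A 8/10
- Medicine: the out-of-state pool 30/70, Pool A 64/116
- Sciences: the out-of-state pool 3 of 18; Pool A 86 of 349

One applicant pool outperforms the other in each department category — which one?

Engineering: the out-of-state pool 31/51 = 60.8%, Pool A 45/66 = 68.2% → Pool A
Education: the out-of-state pool 247/317 = 77.9%, Pool A 8/10 = 80.0% → Pool A
Medicine: the out-of-state pool 30/70 = 42.9%, Pool A 64/116 = 55.2% → Pool A
Sciences: the out-of-state pool 3/18 = 16.7%, Pool A 86/349 = 24.6% → Pool A
Pool A has the higher rate in all 4 groups.

Pool A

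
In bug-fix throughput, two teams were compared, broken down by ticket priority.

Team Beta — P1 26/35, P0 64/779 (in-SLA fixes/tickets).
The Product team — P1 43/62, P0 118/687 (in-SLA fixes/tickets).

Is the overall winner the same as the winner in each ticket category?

P1: Team Beta 26/35 = 74.3%, the Product team 43/62 = 69.4% → Team Beta
P0: Team Beta 64/779 = 8.2%, the Product team 118/687 = 17.2% → the Product team
Overall: Team Beta 90/814 = 11.1%, the Product team 161/749 = 21.5% → the Product team
Neither sweeps: Team Beta wins 1 of 2 groups, the Product team wins 1. The Product team wins overall but not every group — no Simpson reversal.

No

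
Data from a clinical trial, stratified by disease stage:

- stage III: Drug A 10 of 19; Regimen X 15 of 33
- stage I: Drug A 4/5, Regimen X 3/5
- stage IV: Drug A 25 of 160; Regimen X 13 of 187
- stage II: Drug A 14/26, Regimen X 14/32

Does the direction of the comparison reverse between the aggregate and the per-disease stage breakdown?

Stage III: Drug A 10/19 = 52.6%, Regimen X 15/33 = 45.5% → Drug A
Stage I: Drug A 4/5 = 80.0%, Regimen X 3/5 = 60.0% → Drug A
Stage IV: Drug A 25/160 = 15.6%, Regimen X 13/187 = 7.0% → Drug A
Stage II: Drug A 14/26 = 53.8%, Regimen X 14/32 = 43.8% → Drug A
Overall: Drug A 53/210 = 25.2%, Regimen X 45/257 = 17.5% → Drug A
Drug A wins overall and in every disease group — no reversal.

No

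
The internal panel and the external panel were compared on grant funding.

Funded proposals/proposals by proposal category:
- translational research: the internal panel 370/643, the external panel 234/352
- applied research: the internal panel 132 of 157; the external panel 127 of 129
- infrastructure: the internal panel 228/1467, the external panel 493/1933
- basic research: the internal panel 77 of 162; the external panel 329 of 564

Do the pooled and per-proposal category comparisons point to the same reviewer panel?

Translational research: the internal panel 370/643 = 57.5%, the external panel 234/352 = 66.5% → the external panel
Applied research: the internal panel 132/157 = 84.1%, the external panel 127/129 = 98.4% → the external panel
Infrastructure: the internal panel 228/1467 = 15.5%, the external panel 493/1933 = 25.5% → the external panel
Basic research: the internal panel 77/162 = 47.5%, the external panel 329/564 = 58.3% → the external panel
Overall: the internal panel 807/2429 = 33.2%, the external panel 1183/2978 = 39.7% → the external panel
The external panel wins overall and in every proposal group — no reversal.

Yes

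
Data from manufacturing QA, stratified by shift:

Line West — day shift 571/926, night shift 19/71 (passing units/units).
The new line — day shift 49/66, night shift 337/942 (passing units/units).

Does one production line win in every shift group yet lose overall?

Yes

Day shift: Line West 571/926 = 61.7%, the new line 49/66 = 74.2% → the new line
Night shift: Line West 19/71 = 26.8%, the new line 337/942 = 35.8% → the new line
Overall: Line West 590/997 = 59.2%, the new line 386/1008 = 38.3% → Line West
The new line wins each shift group but Line West wins overall — the comparison reverses. The new line's units skew toward night shift, which has a lower base rate.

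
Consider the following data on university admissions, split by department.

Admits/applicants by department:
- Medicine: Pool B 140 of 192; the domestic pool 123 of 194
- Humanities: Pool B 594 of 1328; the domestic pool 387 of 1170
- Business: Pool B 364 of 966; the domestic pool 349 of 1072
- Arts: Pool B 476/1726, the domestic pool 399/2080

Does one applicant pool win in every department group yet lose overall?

Medicine: Pool B 140/192 = 72.9%, the domestic pool 123/194 = 63.4% → Pool B
Humanities: Pool B 594/1328 = 44.7%, the domestic pool 387/1170 = 33.1% → Pool B
Business: Pool B 364/966 = 37.7%, the domestic pool 349/1072 = 32.6% → Pool B
Arts: Pool B 476/1726 = 27.6%, the domestic pool 399/2080 = 19.2% → Pool B
Overall: Pool B 1574/4212 = 37.4%, the domestic pool 1258/4516 = 27.9% → Pool B
Pool B wins overall and in every department group — no reversal.

No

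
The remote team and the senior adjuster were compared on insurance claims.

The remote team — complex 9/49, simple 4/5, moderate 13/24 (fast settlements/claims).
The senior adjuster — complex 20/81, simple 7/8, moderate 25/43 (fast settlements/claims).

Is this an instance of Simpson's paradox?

Complex: the remote team 9/49 = 18.4%, the senior adjuster 20/81 = 24.7% → the senior adjuster
Simple: the remote team 4/5 = 80.0%, the senior adjuster 7/8 = 87.5% → the senior adjuster
Moderate: the remote team 13/24 = 54.2%, the senior adjuster 25/43 = 58.1% → the senior adjuster
Overall: the remote team 26/78 = 33.3%, the senior adjuster 52/132 = 39.4% → the senior adjuster
The senior adjuster wins overall and in every claim group — no reversal.

No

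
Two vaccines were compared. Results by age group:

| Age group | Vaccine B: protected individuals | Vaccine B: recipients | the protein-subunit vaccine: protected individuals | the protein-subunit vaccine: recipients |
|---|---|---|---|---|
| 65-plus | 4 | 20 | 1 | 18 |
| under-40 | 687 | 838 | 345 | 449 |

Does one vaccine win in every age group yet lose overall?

65-plus: Vaccine B 4/20 = 20.0%, the protein-subunit vaccine 1/18 = 5.6% → Vaccine B
Under-40: Vaccine B 687/838 = 82.0%, the protein-subunit vaccine 345/449 = 76.8% → Vaccine B
Overall: Vaccine B 691/858 = 80.5%, the protein-subunit vaccine 346/467 = 74.1% → Vaccine B
Vaccine B wins overall and in every age group — no reversal.

No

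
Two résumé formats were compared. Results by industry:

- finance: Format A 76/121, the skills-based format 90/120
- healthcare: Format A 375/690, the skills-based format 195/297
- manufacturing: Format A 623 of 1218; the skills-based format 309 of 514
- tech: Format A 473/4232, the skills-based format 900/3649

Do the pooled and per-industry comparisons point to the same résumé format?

Finance: Format A 76/121 = 62.8%, the skills-based format 90/120 = 75.0% → the skills-based format
Healthcare: Format A 375/690 = 54.3%, the skills-based format 195/297 = 65.7% → the skills-based format
Manufacturing: Format A 623/1218 = 51.1%, the skills-based format 309/514 = 60.1% → the skills-based format
Tech: Format A 473/4232 = 11.2%, the skills-based format 900/3649 = 24.7% → the skills-based format
Overall: Format A 1547/6261 = 24.7%, the skills-based format 1494/4580 = 32.6% → the skills-based format
The skills-based format wins overall and in every industry group — no reversal.

Yes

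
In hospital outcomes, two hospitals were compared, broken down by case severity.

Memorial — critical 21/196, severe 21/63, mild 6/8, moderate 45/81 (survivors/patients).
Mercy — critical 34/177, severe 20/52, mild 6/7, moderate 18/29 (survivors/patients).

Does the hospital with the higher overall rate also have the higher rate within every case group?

Critical: Memorial 21/196 = 10.7%, Mercy 34/177 = 19.2% → Mercy
Severe: Memorial 21/63 = 33.3%, Mercy 20/52 = 38.5% → Mercy
Mild: Memorial 6/8 = 75.0%, Mercy 6/7 = 85.7% → Mercy
Moderate: Memorial 45/81 = 55.6%, Mercy 18/29 = 62.1% → Mercy
Overall: Memorial 93/348 = 26.7%, Mercy 78/265 = 29.4% → Mercy
Mercy wins overall and in every case group — no reversal.

Yes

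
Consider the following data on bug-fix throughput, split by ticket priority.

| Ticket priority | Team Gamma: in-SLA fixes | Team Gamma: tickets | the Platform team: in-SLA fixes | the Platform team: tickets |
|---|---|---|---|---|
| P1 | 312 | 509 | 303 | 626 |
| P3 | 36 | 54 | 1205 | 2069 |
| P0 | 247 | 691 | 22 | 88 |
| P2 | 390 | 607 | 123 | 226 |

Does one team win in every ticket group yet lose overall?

P1: Team Gamma 312/509 = 61.3%, the Platform team 303/626 = 48.4% → Team Gamma
P3: Team Gamma 36/54 = 66.7%, the Platform team 1205/2069 = 58.2% → Team Gamma
P0: Team Gamma 247/691 = 35.7%, the Platform team 22/88 = 25.0% → Team Gamma
P2: Team Gamma 390/607 = 64.3%, the Platform team 123/226 = 54.4% → Team Gamma
Overall: Team Gamma 985/1861 = 52.9%, the Platform team 1653/3009 = 54.9% → the Platform team
Team Gamma wins each ticket group but the Platform team wins overall — the comparison reverses. Team Gamma's tickets skew toward P0, which has a lower base rate.

Yes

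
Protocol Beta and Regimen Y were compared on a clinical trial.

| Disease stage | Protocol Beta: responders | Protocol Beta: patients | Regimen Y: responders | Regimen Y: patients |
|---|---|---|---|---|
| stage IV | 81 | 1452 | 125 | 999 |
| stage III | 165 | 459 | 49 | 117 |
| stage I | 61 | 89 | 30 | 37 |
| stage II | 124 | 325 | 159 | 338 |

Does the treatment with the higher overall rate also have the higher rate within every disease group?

Yes

Stage IV: Protocol Beta 81/1452 = 5.6%, Regimen Y 125/999 = 12.5% → Regimen Y
Stage III: Protocol Beta 165/459 = 35.9%, Regimen Y 49/117 = 41.9% → Regimen Y
Stage I: Protocol Beta 61/89 = 68.5%, Regimen Y 30/37 = 81.1% → Regimen Y
Stage II: Protocol Beta 124/325 = 38.2%, Regimen Y 159/338 = 47.0% → Regimen Y
Overall: Protocol Beta 431/2325 = 18.5%, Regimen Y 363/1491 = 24.3% → Regimen Y
Regimen Y wins overall and in every disease group — no reversal.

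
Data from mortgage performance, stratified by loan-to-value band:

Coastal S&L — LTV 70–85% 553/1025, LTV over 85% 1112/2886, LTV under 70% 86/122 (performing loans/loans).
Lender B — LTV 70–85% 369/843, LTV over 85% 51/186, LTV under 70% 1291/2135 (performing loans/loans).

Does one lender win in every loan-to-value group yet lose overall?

LTV 70–85%: Coastal S&L 553/1025 = 54.0%, Lender B 369/843 = 43.8% → Coastal S&L
LTV over 85%: Coastal S&L 1112/2886 = 38.5%, Lender B 51/186 = 27.4% → Coastal S&L
LTV under 70%: Coastal S&L 86/122 = 70.5%, Lender B 1291/2135 = 60.5% → Coastal S&L
Overall: Coastal S&L 1751/4033 = 43.4%, Lender B 1711/3164 = 54.1% → Lender B
Coastal S&L wins each loan-to-value group but Lender B wins overall — the comparison reverses. Coastal S&L's loans skew toward LTV over 85%, which has a lower base rate.

Yes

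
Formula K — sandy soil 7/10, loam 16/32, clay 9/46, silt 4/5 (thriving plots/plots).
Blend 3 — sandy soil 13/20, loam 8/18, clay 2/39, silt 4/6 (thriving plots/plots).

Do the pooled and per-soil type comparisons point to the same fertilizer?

Yes

Sandy soil: Formula K 7/10 = 70.0%, Blend 3 13/20 = 65.0% → Formula K
Loam: Formula K 16/32 = 50.0%, Blend 3 8/18 = 44.4% → Formula K
Clay: Formula K 9/46 = 19.6%, Blend 3 2/39 = 5.1% → Formula K
Silt: Formula K 4/5 = 80.0%, Blend 3 4/6 = 66.7% → Formula K
Overall: Formula K 36/93 = 38.7%, Blend 3 27/83 = 32.5% → Formula K
Formula K wins overall and in every soil group — no reversal.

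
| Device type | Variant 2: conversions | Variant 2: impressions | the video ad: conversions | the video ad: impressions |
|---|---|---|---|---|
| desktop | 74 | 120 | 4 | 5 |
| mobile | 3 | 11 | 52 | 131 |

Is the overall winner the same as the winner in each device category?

Desktop: Variant 2 74/120 = 61.7%, the video ad 4/5 = 80.0% → the video ad
Mobile: Variant 2 3/11 = 27.3%, the video ad 52/131 = 39.7% → the video ad
Overall: Variant 2 77/131 = 58.8%, the video ad 56/136 = 41.2% → Variant 2
The video ad wins each device group but Variant 2 wins overall — the comparison reverses. The video ad's impressions skew toward mobile, which has a lower base rate.

No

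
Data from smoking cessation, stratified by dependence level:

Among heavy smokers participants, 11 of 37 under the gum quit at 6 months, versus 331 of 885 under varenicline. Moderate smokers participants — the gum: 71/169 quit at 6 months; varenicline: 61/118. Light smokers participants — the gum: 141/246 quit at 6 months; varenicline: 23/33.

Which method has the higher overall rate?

Heavy smokers: the gum 11/37 = 29.7%, varenicline 331/885 = 37.4% → varenicline
Moderate smokers: the gum 71/169 = 42.0%, varenicline 61/118 = 51.7% → varenicline
Light smokers: the gum 141/246 = 57.3%, varenicline 23/33 = 69.7% → varenicline
Overall: the gum 223/452 = 49.3%, varenicline 415/1036 = 40.1% → the gum
(Varenicline wins every dependence group but the gum wins overall — varenicline's participants skew toward the low-rate heavy smokers group.)

the gum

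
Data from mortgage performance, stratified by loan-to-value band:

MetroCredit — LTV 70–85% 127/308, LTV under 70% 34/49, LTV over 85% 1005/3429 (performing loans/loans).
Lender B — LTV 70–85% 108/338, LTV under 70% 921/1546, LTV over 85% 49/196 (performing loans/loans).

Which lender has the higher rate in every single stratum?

MetroCredit

LTV 70–85%: MetroCredit 127/308 = 41.2%, Lender B 108/338 = 32.0% → MetroCredit
LTV under 70%: MetroCredit 34/49 = 69.4%, Lender B 921/1546 = 59.6% → MetroCredit
LTV over 85%: MetroCredit 1005/3429 = 29.3%, Lender B 49/196 = 25.0% → MetroCredit
MetroCredit has the higher rate in all 3 groups.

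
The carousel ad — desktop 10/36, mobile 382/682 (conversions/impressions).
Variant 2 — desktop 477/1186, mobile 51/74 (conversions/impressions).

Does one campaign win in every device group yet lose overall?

Desktop: the carousel ad 10/36 = 27.8%, Variant 2 477/1186 = 40.2% → Variant 2
Mobile: the carousel ad 382/682 = 56.0%, Variant 2 51/74 = 68.9% → Variant 2
Overall: the carousel ad 392/718 = 54.6%, Variant 2 528/1260 = 41.9% → the carousel ad
Variant 2 wins each device group but the carousel ad wins overall — the comparison reverses. Variant 2's impressions skew toward desktop, which has a lower base rate.

Yes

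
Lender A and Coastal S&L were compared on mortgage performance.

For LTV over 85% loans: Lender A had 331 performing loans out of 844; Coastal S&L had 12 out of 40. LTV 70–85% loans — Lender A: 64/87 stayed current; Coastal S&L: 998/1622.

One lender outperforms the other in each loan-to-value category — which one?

LTV over 85%: Lender A 331/844 = 39.2%, Coastal S&L 12/40 = 30.0% → Lender A
LTV 70–85%: Lender A 64/87 = 73.6%, Coastal S&L 998/1622 = 61.5% → Lender A
Lender A has the higher rate in both groups.

Lender A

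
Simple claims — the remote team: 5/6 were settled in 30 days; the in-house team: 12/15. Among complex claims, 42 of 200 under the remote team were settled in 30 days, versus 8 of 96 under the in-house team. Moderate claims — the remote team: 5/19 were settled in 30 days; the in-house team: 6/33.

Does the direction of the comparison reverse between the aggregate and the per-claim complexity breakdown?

No

Simple: the remote team 5/6 = 83.3%, the in-house team 12/15 = 80.0% → the remote team
Complex: the remote team 42/200 = 21.0%, the in-house team 8/96 = 8.3% → the remote team
Moderate: the remote team 5/19 = 26.3%, the in-house team 6/33 = 18.2% → the remote team
Overall: the remote team 52/225 = 23.1%, the in-house team 26/144 = 18.1% → the remote team
The remote team wins overall and in every claim group — no reversal.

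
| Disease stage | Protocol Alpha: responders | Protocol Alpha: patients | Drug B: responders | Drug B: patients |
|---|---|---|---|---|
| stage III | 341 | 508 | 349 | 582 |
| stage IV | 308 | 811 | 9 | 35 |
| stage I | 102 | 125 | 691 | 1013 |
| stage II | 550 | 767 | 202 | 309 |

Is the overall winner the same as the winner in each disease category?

Stage III: Protocol Alpha 341/508 = 67.1%, Drug B 349/582 = 60.0% → Protocol Alpha
Stage IV: Protocol Alpha 308/811 = 38.0%, Drug B 9/35 = 25.7% → Protocol Alpha
Stage I: Protocol Alpha 102/125 = 81.6%, Drug B 691/1013 = 68.2% → Protocol Alpha
Stage II: Protocol Alpha 550/767 = 71.7%, Drug B 202/309 = 65.4% → Protocol Alpha
Overall: Protocol Alpha 1301/2211 = 58.8%, Drug B 1251/1939 = 64.5% → Drug B
Protocol Alpha wins each disease group but Drug B wins overall — the comparison reverses. Protocol Alpha's patients skew toward stage IV, which has a lower base rate.

No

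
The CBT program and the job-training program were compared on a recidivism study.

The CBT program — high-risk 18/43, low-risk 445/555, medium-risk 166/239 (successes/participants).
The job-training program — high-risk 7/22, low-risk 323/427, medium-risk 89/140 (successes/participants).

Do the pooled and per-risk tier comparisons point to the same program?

Yes

High-risk: the CBT program 18/43 = 41.9%, the job-training program 7/22 = 31.8% → the CBT program
Low-risk: the CBT program 445/555 = 80.2%, the job-training program 323/427 = 75.6% → the CBT program
Medium-risk: the CBT program 166/239 = 69.5%, the job-training program 89/140 = 63.6% → the CBT program
Overall: the CBT program 629/837 = 75.1%, the job-training program 419/589 = 71.1% → the CBT program
The CBT program wins overall and in every risk group — no reversal.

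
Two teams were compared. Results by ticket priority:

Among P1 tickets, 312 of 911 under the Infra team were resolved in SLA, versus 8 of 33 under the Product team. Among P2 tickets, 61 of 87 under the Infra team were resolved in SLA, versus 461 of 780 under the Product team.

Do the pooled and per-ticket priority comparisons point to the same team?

P1: the Infra team 312/911 = 34.2%, the Product team 8/33 = 24.2% → the Infra team
P2: the Infra team 61/87 = 70.1%, the Product team 461/780 = 59.1% → the Infra team
Overall: the Infra team 373/998 = 37.4%, the Product team 469/813 = 57.7% → the Product team
The Infra team wins each ticket group but the Product team wins overall — the comparison reverses. The Infra team's tickets skew toward P1, which has a lower base rate.

No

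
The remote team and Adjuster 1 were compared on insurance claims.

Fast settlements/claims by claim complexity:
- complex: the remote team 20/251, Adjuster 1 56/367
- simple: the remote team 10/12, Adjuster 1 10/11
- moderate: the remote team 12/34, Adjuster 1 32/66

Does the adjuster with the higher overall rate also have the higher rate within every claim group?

Yes

Complex: the remote team 20/251 = 8.0%, Adjuster 1 56/367 = 15.3% → Adjuster 1
Simple: the remote team 10/12 = 83.3%, Adjuster 1 10/11 = 90.9% → Adjuster 1
Moderate: the remote team 12/34 = 35.3%, Adjuster 1 32/66 = 48.5% → Adjuster 1
Overall: the remote team 42/297 = 14.1%, Adjuster 1 98/444 = 22.1% → Adjuster 1
Adjuster 1 wins overall and in every claim group — no reversal.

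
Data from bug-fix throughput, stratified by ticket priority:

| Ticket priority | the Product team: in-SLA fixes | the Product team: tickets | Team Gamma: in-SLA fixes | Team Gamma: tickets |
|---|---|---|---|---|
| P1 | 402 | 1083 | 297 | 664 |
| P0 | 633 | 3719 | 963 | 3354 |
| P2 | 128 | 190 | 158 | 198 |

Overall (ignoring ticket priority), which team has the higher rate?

P1: the Product team 402/1083 = 37.1%, Team Gamma 297/664 = 44.7% → Team Gamma
P0: the Product team 633/3719 = 17.0%, Team Gamma 963/3354 = 28.7% → Team Gamma
P2: the Product team 128/190 = 67.4%, Team Gamma 158/198 = 79.8% → Team Gamma
Overall: the Product team 1163/4992 = 23.3%, Team Gamma 1418/4216 = 33.6% → Team Gamma

Team Gamma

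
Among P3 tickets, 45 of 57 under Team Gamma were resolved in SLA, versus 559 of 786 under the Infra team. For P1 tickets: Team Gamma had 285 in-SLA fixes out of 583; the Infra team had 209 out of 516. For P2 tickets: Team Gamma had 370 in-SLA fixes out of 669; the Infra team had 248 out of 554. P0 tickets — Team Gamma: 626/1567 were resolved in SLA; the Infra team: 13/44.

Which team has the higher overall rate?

P3: Team Gamma 45/57 = 78.9%, the Infra team 559/786 = 71.1% → Team Gamma
P1: Team Gamma 285/583 = 48.9%, the Infra team 209/516 = 40.5% → Team Gamma
P2: Team Gamma 370/669 = 55.3%, the Infra team 248/554 = 44.8% → Team Gamma
P0: Team Gamma 626/1567 = 39.9%, the Infra team 13/44 = 29.5% → Team Gamma
Overall: Team Gamma 1326/2876 = 46.1%, the Infra team 1029/1900 = 54.2% → the Infra team
(Team Gamma wins every ticket group but the Infra team wins overall — Team Gamma's tickets skew toward the low-rate P0 group.)

the Infra team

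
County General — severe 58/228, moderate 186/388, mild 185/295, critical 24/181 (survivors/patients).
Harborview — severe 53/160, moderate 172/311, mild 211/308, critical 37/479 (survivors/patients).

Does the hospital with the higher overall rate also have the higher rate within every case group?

Severe: County General 58/228 = 25.4%, Harborview 53/160 = 33.1% → Harborview
Moderate: County General 186/388 = 47.9%, Harborview 172/311 = 55.3% → Harborview
Mild: County General 185/295 = 62.7%, Harborview 211/308 = 68.5% → Harborview
Critical: County General 24/181 = 13.3%, Harborview 37/479 = 7.7% → County General
Overall: County General 453/1092 = 41.5%, Harborview 473/1258 = 37.6% → County General
Neither sweeps: County General wins 1 of 4 groups, Harborview wins 3. County General wins overall but not every group — no Simpson reversal.

No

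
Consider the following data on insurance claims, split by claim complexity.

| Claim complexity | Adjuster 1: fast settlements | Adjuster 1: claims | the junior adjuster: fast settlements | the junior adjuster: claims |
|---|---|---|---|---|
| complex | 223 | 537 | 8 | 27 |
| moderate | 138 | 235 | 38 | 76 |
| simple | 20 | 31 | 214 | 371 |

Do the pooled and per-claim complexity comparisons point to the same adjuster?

No

Complex: Adjuster 1 223/537 = 41.5%, the junior adjuster 8/27 = 29.6% → Adjuster 1
Moderate: Adjuster 1 138/235 = 58.7%, the junior adjuster 38/76 = 50.0% → Adjuster 1
Simple: Adjuster 1 20/31 = 64.5%, the junior adjuster 214/371 = 57.7% → Adjuster 1
Overall: Adjuster 1 381/803 = 47.4%, the junior adjuster 260/474 = 54.9% → the junior adjuster
Adjuster 1 wins each claim group but the junior adjuster wins overall — the comparison reverses. Adjuster 1's claims skew toward complex, which has a lower base rate.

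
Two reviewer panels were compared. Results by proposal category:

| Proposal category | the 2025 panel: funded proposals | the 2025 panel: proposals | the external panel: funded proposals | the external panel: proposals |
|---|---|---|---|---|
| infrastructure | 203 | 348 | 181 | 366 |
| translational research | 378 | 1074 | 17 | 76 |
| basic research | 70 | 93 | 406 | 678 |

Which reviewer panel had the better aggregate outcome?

Infrastructure: the 2025 panel 203/348 = 58.3%, the external panel 181/366 = 49.5% → the 2025 panel
Translational research: the 2025 panel 378/1074 = 35.2%, the external panel 17/76 = 22.4% → the 2025 panel
Basic research: the 2025 panel 70/93 = 75.3%, the external panel 406/678 = 59.9% → the 2025 panel
Overall: the 2025 panel 651/1515 = 43.0%, the external panel 604/1120 = 53.9% → the external panel
(The 2025 panel wins every proposal group but the external panel wins overall — the 2025 panel's proposals skew toward the low-rate translational research group.)

the external panel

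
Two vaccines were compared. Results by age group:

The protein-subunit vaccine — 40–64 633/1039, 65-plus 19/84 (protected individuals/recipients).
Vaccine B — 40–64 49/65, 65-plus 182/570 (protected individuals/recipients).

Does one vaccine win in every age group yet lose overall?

40–64: the protein-subunit vaccine 633/1039 = 60.9%, Vaccine B 49/65 = 75.4% → Vaccine B
65-plus: the protein-subunit vaccine 19/84 = 22.6%, Vaccine B 182/570 = 31.9% → Vaccine B
Overall: the protein-subunit vaccine 652/1123 = 58.1%, Vaccine B 231/635 = 36.4% → the protein-subunit vaccine
Vaccine B wins each age group but the protein-subunit vaccine wins overall — the comparison reverses. Vaccine B's recipients skew toward 65-plus, which has a lower base rate.

Yes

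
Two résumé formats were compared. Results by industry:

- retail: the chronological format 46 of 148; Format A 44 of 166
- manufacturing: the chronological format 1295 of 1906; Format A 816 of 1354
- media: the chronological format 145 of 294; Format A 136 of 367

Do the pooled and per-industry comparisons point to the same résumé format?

Yes

Retail: the chronological format 46/148 = 31.1%, Format A 44/166 = 26.5% → the chronological format
Manufacturing: the chronological format 1295/1906 = 67.9%, Format A 816/1354 = 60.3% → the chronological format
Media: the chronological format 145/294 = 49.3%, Format A 136/367 = 37.1% → the chronological format
Overall: the chronological format 1486/2348 = 63.3%, Format A 996/1887 = 52.8% → the chronological format
The chronological format wins overall and in every industry group — no reversal.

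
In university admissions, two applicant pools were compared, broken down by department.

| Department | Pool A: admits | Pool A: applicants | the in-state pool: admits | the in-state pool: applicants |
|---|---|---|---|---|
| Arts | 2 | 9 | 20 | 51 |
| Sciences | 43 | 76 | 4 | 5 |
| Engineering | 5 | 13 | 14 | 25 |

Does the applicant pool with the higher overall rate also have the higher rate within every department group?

Arts: Pool A 2/9 = 22.2%, the in-state pool 20/51 = 39.2% → the in-state pool
Sciences: Pool A 43/76 = 56.6%, the in-state pool 4/5 = 80.0% → the in-state pool
Engineering: Pool A 5/13 = 38.5%, the in-state pool 14/25 = 56.0% → the in-state pool
Overall: Pool A 50/98 = 51.0%, the in-state pool 38/81 = 46.9% → Pool A
The in-state pool wins each department group but Pool A wins overall — the comparison reverses. The in-state pool's applicants skew toward Arts, which has a lower base rate.

No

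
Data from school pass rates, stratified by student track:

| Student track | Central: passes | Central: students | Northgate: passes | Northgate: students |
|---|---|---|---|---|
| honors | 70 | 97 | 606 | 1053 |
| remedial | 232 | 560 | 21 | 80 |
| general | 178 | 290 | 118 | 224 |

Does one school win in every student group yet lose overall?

Honors: Central 70/97 = 72.2%, Northgate 606/1053 = 57.5% → Central
Remedial: Central 232/560 = 41.4%, Northgate 21/80 = 26.2% → Central
General: Central 178/290 = 61.4%, Northgate 118/224 = 52.7% → Central
Overall: Central 480/947 = 50.7%, Northgate 745/1357 = 54.9% → Northgate
Central wins each student group but Northgate wins overall — the comparison reverses. Central's students skew toward remedial, which has a lower base rate.

Yes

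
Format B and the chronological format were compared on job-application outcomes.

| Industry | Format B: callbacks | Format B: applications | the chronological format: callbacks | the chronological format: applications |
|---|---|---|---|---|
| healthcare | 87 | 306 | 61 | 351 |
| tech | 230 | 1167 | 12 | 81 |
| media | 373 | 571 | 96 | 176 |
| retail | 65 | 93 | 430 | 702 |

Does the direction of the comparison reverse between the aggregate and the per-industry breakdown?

Yes

Healthcare: Format B 87/306 = 28.4%, the chronological format 61/351 = 17.4% → Format B
Tech: Format B 230/1167 = 19.7%, the chronological format 12/81 = 14.8% → Format B
Media: Format B 373/571 = 65.3%, the chronological format 96/176 = 54.5% → Format B
Retail: Format B 65/93 = 69.9%, the chronological format 430/702 = 61.3% → Format B
Overall: Format B 755/2137 = 35.3%, the chronological format 599/1310 = 45.7% → the chronological format
Format B wins each industry group but the chronological format wins overall — the comparison reverses. Format B's applications skew toward tech, which has a lower base rate.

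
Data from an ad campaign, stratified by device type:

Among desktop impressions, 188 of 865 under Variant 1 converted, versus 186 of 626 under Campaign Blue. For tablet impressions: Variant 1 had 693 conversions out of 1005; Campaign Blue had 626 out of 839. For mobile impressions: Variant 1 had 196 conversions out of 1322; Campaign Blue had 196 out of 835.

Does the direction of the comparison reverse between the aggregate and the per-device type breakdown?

No

Desktop: Variant 1 188/865 = 21.7%, Campaign Blue 186/626 = 29.7% → Campaign Blue
Tablet: Variant 1 693/1005 = 69.0%, Campaign Blue 626/839 = 74.6% → Campaign Blue
Mobile: Variant 1 196/1322 = 14.8%, Campaign Blue 196/835 = 23.5% → Campaign Blue
Overall: Variant 1 1077/3192 = 33.7%, Campaign Blue 1008/2300 = 43.8% → Campaign Blue
Campaign Blue wins overall and in every device group — no reversal.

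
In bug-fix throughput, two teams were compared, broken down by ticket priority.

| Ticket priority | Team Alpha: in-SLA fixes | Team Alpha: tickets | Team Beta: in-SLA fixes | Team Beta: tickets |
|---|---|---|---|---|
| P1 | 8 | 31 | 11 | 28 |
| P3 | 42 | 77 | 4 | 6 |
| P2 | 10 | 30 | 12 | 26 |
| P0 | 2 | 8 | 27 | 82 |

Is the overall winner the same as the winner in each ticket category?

No

P1: Team Alpha 8/31 = 25.8%, Team Beta 11/28 = 39.3% → Team Beta
P3: Team Alpha 42/77 = 54.5%, Team Beta 4/6 = 66.7% → Team Beta
P2: Team Alpha 10/30 = 33.3%, Team Beta 12/26 = 46.2% → Team Beta
P0: Team Alpha 2/8 = 25.0%, Team Beta 27/82 = 32.9% → Team Beta
Overall: Team Alpha 62/146 = 42.5%, Team Beta 54/142 = 38.0% → Team Alpha
Team Beta wins each ticket group but Team Alpha wins overall — the comparison reverses. Team Beta's tickets skew toward P0, which has a lower base rate.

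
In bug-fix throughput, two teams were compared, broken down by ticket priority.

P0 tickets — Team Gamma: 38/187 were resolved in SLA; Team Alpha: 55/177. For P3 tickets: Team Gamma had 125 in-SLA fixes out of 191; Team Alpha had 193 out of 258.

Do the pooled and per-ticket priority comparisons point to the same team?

P0: Team Gamma 38/187 = 20.3%, Team Alpha 55/177 = 31.1% → Team Alpha
P3: Team Gamma 125/191 = 65.4%, Team Alpha 193/258 = 74.8% → Team Alpha
Overall: Team Gamma 163/378 = 43.1%, Team Alpha 248/435 = 57.0% → Team Alpha
Team Alpha wins overall and in every ticket group — no reversal.

Yes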